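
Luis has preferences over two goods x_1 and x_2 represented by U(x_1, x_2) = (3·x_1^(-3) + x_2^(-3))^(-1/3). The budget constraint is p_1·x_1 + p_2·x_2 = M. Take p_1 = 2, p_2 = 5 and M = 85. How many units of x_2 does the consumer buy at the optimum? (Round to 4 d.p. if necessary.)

x_2* = 10.2289

MRS = MU_x_1/MU_x_2 = 3·(x_2/x_1)^(4). Set equal to p_1/p_2.
Hence x_2/x_1 = ((1/3)·p_1/p_2)^(1/(4)), i.e. raised to the 0.25 power.
Substitute x_2 = (x_2/x_1)·x_1 into the budget: x_1* = M/(p_1 + p_2·(x_2/x_1)).
Numerically x_2/x_1 = 0.604275, so x_1* = 85/(2 + 5·0.604275) = 16.9276 and x_2* = 0.604275·16.9276 = 10.2289.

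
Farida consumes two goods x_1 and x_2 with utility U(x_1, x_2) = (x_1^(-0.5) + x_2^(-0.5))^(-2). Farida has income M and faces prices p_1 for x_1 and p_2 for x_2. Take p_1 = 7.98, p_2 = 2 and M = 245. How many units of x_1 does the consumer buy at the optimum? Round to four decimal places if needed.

From the CES first-order condition, (x_2/x_1)^(1.5) = p_1/p_2.
Solve for the ratio: x_2/x_1 = [p_1/p_2]^(2/3).
Substitute x_2 = (x_2/x_1)·x_1 into the budget: x_1* = M/(p_1 + p_2·(x_2/x_1)).
Numerically x_2/x_1 = 2.515641, so x_1* = 245/(7.98 + 2·2.515641) = 18.8298.

x_1* = 18.8298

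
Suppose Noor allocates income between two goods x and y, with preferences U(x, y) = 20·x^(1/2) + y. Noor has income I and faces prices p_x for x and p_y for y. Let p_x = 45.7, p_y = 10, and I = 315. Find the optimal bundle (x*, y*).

Utility is quasi-linear in y; the FOC for x is 10/√x = p_x/p_y.
Thus x* = (10·p_y/p_x)² — independent of I — with the rest of income spent on y.
Plugging in: x* = (10·10/45.7)² = 4.7881, y* = 9.6182.

x* = 4.7881, y* = 9.6182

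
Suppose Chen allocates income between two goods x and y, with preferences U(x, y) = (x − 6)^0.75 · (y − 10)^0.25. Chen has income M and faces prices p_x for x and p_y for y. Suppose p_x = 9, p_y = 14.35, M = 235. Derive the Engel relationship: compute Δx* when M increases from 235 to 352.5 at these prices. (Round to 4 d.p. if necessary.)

Let x' = x−6, y' = y−10. MRS = 3·y'/x' = p_x/p_y.
Substituting into the budget: x* = 6 + 0.75·(M − 6·p_x − 10·p_y)/p_x, and y* = 10 + 0.25·(…)/p_y.
Discretionary income = 235 − 6·9 − 10·14.35 = 37.5; x* = 6 + 0.75·37.5/9 = 9.125.
At M' = 352.5: x* = 18.9167. Change: 18.9167 − 9.125 = 9.7917.

Δx* = 9.7917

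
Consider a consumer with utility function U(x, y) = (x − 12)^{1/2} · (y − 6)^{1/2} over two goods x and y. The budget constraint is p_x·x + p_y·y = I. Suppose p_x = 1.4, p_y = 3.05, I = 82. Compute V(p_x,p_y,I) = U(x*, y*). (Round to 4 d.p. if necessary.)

V = 11.3483

MRS = (y−6)/(x−12). Tangency with p_x/p_y gives y−6 = (p_x/p_y)·(x−12).
Substituting into the budget: x* = 12 + 0.5·(I − 12·p_x − 6·p_y)/p_x, and y* = 6 + 0.5·(…)/p_y.
Discretionary income = 82 − 12·1.4 − 6·3.05 = 46.9; x* = 12 + 0.5·46.9/1.4 = 28.75; y* = 6 + 0.5·46.9/3.05 = 13.6885.
Utility at the optimum: U(28.75, 13.6885) = 11.3483.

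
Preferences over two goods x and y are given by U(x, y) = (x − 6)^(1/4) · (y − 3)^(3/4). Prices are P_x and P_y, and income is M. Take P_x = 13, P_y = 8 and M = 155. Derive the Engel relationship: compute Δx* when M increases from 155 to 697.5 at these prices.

Let x' = x−6, y' = y−3. MRS = (1/3)·y'/x' = P_x/P_y.
After buying the subsistence bundle (6, 3), a share 0.25 of the remaining income goes to x: x* = 6 + 0.25·(M − 6P_x − 3P_y)/P_x.
Discretionary income = 155 − 6·13 − 3·8 = 53; x* = 6 + 0.25·53/13 = 7.0192.
At M' = 697.5: x* = 17.4519. Change: 17.4519 − 7.0192 = 10.4327.

Δx* = 10.4327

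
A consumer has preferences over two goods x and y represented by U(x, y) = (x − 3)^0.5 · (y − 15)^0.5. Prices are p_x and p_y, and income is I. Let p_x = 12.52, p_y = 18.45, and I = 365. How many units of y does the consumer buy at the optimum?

y* = 16.3737

This is Cobb-Douglas in (x−3, y−15): tangency gives 0.5·p_y·(y−15) = 0.5·p_x·(x−3).
Substituting into the budget: x* = 3 + 0.5·(I − 3·p_x − 15·p_y)/p_x, and y* = 15 + 0.5·(…)/p_y.
Discretionary income = 365 − 3·12.52 − 15·18.45 = 50.69; y* = 15 + 0.5·50.69/18.45 = 16.3737.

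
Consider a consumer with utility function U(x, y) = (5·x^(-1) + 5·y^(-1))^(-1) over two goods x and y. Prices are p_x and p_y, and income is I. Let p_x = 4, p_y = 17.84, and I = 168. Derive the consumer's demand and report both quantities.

MRS = MU_x/MU_y = (y/x)^(2). Set equal to p_x/p_y.
Solve for the ratio: y/x = [p_x/p_y]^(0.5).
Substitute y = (y/x)·x into the budget: x* = I/(p_x + p_y·(y/x)).
Numerically y/x = 0.473514, so x* = 168/(4 + 17.84·0.473514) = 13.4967 and y* = 0.473514·13.4967 = 6.3909.

x* = 13.4967, y* = 6.3909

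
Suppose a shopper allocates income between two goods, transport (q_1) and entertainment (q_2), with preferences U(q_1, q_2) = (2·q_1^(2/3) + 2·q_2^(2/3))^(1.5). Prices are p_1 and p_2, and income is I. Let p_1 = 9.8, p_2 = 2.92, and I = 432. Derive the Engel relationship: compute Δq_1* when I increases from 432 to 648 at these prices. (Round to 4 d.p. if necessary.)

Substitute q_2 = (q_2/q_1)·q_1 into the budget: q_1* = I/(p_1 + p_2·(q_2/q_1)).
Numerically q_2/q_1 = 37.803297, so q_1* = 432/(9.8 + 2.92·37.803297) = 3.5944.
At I' = 648: q_1* = 5.3917. Change: 5.3917 − 3.5944 = 1.7972.

Δq_1* = 1.7972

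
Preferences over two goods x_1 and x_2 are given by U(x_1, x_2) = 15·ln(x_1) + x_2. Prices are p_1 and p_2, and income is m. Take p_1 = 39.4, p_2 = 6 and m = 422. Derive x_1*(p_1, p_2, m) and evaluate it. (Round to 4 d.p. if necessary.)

x_1* = 2.2843

Set MRS = p_1/p_2: (15/x_1)/1 = p_1/p_2.
So x_1*(p_1,p_2) = 15·p_2/p_1, independent of income; and x_2* = (m − 15·p_2)/p_2.
At the given prices: x_1* = 15·6/39.4 = 2.2843.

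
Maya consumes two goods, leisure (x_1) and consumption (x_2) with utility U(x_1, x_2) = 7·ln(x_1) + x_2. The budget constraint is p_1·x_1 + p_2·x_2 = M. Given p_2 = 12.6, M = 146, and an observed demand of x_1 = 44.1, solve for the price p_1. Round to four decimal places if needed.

p_1 = 2

Set MRS = p_1/p_2: (7/x_1)/1 = p_1/p_2.
So x_1*(p_1,p_2) = 7·p_2/p_1, independent of income; and x_2* = (M − 7·p_2)/p_2.
Set x_1* = 44.1 in the demand function and solve for p_1: p_1 = 2.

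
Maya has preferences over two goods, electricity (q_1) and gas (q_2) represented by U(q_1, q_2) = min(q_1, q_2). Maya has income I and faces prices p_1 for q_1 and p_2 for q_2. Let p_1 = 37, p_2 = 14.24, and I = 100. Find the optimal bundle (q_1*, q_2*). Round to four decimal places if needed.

With perfect complements, no substitution: consume in ratio q_1:q_2 = 1:1.
Budget: p_1·q_1 + p_2·q_1 = I, so (p_1 + p_2)·q_1 = I.
Demand: q_1*(p_1,p_2,I) = I/(p_1 + p_2), q_2* = I/(p_1 + p_2).
Here 37 + 14.24 = 51.24, giving q_1* = 1.9516 and q_2* = 1.9516.

q_1* = 1.9516, q_2* = 1.9516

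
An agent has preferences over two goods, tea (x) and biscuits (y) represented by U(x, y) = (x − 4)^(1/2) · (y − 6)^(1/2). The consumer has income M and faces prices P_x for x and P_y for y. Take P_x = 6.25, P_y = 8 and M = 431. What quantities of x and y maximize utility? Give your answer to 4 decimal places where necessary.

This is Cobb-Douglas in (x−4, y−6): tangency gives 0.5·P_y·(y−6) = 0.5·P_x·(x−4).
After buying the subsistence bundle (4, 6), a share 0.5 of the remaining income goes to x: x* = 4 + 0.5·(M − 4P_x − 6P_y)/P_x.
Discretionary income = 431 − 4·6.25 − 6·8 = 358; x* = 4 + 0.5·358/6.25 = 32.64; y* = 6 + 0.5·358/8 = 28.375.

x* = 32.64, y* = 28.375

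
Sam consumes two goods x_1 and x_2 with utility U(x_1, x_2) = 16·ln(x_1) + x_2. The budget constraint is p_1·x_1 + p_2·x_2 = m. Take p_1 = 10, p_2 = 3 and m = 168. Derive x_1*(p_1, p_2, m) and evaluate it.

x_1* = 4.8

Set MRS = p_1/p_2: (16/x_1)/1 = p_1/p_2.
So x_1*(p_1,p_2) = 16·p_2/p_1, independent of income; and x_2* = (m − 16·p_2)/p_2.
At the given prices: x_1* = 16·3/10 = 4.8.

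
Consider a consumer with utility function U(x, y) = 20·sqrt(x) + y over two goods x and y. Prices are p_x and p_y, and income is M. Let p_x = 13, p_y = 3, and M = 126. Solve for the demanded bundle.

Plugging in: x* = (10·3/13)² = 5.3254, y* = 18.9231.

x* = 5.3254, y* = 18.9231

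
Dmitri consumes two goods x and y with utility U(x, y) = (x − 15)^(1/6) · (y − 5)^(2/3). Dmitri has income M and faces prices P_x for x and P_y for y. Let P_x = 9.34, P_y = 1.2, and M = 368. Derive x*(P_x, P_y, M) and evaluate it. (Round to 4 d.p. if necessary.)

x* = 19.7516

This is Cobb-Douglas in (x−15, y−5): tangency gives 1/6·P_y·(y−5) = 2/3·P_x·(x−15).
After buying the subsistence bundle (15, 5), a share 0.2 of the remaining income goes to x: x* = 15 + 0.2·(M − 15P_x − 5P_y)/P_x.
Discretionary income = 368 − 15·9.34 − 5·1.2 = 221.9; x* = 15 + 0.2·221.9/9.34 = 19.7516.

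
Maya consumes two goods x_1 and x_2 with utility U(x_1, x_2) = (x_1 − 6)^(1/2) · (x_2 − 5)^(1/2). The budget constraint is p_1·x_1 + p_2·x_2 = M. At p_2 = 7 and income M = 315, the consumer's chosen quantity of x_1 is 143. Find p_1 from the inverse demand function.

This is Cobb-Douglas in (x_1−6, x_2−5): tangency gives 0.5·p_2·(x_2−5) = 0.5·p_1·(x_1−6).
After buying the subsistence bundle (6, 5), a share 0.5 of the remaining income goes to x_1: x_1* = 6 + 0.5·(M − 6p_1 − 5p_2)/p_1.
Set x_1* = 143 in the demand function and solve for p_1: p_1 = 1.

p_1 = 1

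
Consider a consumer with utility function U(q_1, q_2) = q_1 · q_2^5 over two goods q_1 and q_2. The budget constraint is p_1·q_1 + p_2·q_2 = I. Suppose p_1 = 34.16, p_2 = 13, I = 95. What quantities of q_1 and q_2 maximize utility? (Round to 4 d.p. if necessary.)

MU_q_1/MU_q_2 = (q_2)/(5·q_1); tangency sets this equal to p_1/p_2.
So p_2·q_2 = 5·p_1·q_1; combined with the budget, a share 1/6 of income goes to q_1.
Demand: q_1*(p_1,p_2,I) = 1/6·I/p_1 and q_2* = 5/6·I/p_2.
At p_1=34.16, p_2=13, I=95: q_1* = 1/6·95/34.16 = 0.4635, q_2* = 6.0897.

q_1* = 0.4635, q_2* = 6.0897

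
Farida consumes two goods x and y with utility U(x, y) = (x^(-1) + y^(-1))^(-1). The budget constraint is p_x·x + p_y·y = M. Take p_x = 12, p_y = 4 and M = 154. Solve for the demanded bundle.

From the CES first-order condition, (y/x)^(2) = p_x/p_y.
Solve for the ratio: y/x = [p_x/p_y]^(0.5).
With the ratio pinned down, the budget gives x* = M/(p_x + p_y·(y/x)) and y* = (y/x)·x*.
Numerically y/x = 1.732051, so x* = 154/(12 + 4·1.732051) = 8.136 and y* = 1.732051·8.136 = 14.092.

x* = 8.136, y* = 14.092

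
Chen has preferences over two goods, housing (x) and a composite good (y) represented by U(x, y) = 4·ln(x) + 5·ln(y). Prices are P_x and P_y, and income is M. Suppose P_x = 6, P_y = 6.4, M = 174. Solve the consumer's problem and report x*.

x* = 12.8889

Tangency: MRS = (4/5)·y/x = P_x/P_y.
Rearranging, P_y·y = (5/4)·P_x·x. Substituting into the budget gives P_x·x·(1 + (5/4)) = M.
Demand: x*(P_x,P_y,M) = 4/9·M/P_x and y* = 5/9·M/P_y.
At P_x=6, P_y=6.4, M=174: x* = 4/9·174/6 = 12.8889.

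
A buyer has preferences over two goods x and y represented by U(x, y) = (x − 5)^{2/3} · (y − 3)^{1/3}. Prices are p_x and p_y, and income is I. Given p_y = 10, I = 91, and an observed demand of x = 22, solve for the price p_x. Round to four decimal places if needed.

p_x = 2

Let x' = x−5, y' = y−3. MRS = 2·y'/x' = p_x/p_y.
Substituting into the budget: x* = 5 + 2/3·(I − 5·p_x − 3·p_y)/p_x, and y* = 3 + 1/3·(…)/p_y.
Set x* = 22 in the demand function and solve for p_x: p_x = 2.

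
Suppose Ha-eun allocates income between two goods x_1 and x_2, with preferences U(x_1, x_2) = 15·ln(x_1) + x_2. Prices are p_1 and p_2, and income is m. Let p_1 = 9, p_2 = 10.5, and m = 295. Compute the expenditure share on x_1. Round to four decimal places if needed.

share on x_1 = 0.5339

At the given prices: x_1* = 15·10.5/9 = 17.5, and x_2* = 13.0952.
Expenditure on x_1: 9·17.5 = 157.5; share = 0.5339.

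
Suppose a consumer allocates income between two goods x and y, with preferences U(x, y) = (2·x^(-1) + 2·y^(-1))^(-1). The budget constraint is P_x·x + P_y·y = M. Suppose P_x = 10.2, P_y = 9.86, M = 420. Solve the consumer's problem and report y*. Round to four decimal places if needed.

y* = 21.1177

From the CES first-order condition, (y/x)^(2) = P_x/P_y.
Hence y/x = (P_x/P_y)^(1/(2)), i.e. raised to the 0.5 power.
Substitute y = (y/x)·x into the budget: x* = M/(P_x + P_y·(y/x)).
Numerically y/x = 1.017095, so x* = 420/(10.2 + 9.86·1.017095) = 20.7627 and y* = 1.017095·20.7627 = 21.1177.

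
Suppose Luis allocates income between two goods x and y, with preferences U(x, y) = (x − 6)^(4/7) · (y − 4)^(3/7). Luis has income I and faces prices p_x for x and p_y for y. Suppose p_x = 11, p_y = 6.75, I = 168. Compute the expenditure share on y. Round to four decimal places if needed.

MRS = (4/3)·(y−4)/(x−6). Tangency with p_x/p_y gives y−4 = (3/4)·(p_x/p_y)·(x−6).
After buying the subsistence bundle (6, 4), a share 4/7 of the remaining income goes to x: x* = 6 + 4/7·(I − 6p_x − 4p_y)/p_x.
Discretionary income = 168 − 6·11 − 4·6.75 = 75; x* = 6 + 4/7·75/11 = 9.8961; y* = 4 + 3/7·75/6.75 = 8.7619.
Expenditure on y: 6.75·8.7619 = 59.1429; share = 0.352.

share on y = 0.352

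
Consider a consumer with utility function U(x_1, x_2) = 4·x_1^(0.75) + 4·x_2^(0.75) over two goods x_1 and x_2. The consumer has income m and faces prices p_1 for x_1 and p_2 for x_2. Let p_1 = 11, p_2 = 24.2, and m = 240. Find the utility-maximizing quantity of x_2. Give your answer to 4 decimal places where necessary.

x_2* = 0.8514

MRS = MU_x_1/MU_x_2 = (x_2/x_1)^(0.25). Set equal to p_1/p_2.
Hence x_2/x_1 = (p_1/p_2)^(1/(0.25)), i.e. raised to the 4 power.
With the ratio pinned down, the budget gives x_1* = m/(p_1 + p_2·(x_2/x_1)) and x_2* = (x_2/x_1)·x_1*.
Numerically x_2/x_1 = 0.042688, so x_1* = 240/(11 + 24.2·0.042688) = 19.9451 and x_2* = 0.042688·19.9451 = 0.8514.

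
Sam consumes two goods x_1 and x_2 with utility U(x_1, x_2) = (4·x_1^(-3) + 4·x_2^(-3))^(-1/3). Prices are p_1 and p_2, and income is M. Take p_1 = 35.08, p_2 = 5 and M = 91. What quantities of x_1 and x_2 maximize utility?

x_1* = 2.1056, x_2* = 3.4269

Substitute x_2 = (x_2/x_1)·x_1 into the budget: x_1* = M/(p_1 + p_2·(x_2/x_1)).
Numerically x_2/x_1 = 1.627505, so x_1* = 91/(35.08 + 5·1.627505) = 2.1056 and x_2* = 1.627505·2.1056 = 3.4269.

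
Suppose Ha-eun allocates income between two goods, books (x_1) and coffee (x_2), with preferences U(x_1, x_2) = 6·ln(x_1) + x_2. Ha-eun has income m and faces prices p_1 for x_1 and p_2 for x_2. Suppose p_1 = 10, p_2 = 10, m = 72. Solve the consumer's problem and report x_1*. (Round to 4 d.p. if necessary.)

x_1* = 6

At the given prices: x_1* = 6·10/10 = 6.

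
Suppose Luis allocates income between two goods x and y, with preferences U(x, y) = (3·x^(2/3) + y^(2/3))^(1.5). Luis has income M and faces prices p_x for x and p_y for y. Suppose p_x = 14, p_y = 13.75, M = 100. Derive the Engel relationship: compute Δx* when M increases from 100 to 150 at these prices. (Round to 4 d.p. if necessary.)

Δx* = 3.4394

MRS = MU_x/MU_y = 3·(y/x)^(1/3). Set equal to p_x/p_y.
Solve for the ratio: y/x = [(1/3)·p_x/p_y]^(3).
With the ratio pinned down, the budget gives x* = M/(p_x + p_y·(y/x)) and y* = (y/x)·x*.
Numerically y/x = 0.039094, so x* = 100/(14 + 13.75·0.039094) = 6.8787.
At M' = 150: x* = 10.3181. Change: 10.3181 − 6.8787 = 3.4394.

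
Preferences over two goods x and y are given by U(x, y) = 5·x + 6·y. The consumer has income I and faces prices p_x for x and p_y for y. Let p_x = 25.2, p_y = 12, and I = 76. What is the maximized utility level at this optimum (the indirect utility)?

V = 38

Perfect substitutes: compare marginal utility per dollar. 5/p_x vs 6/p_y → 0.1984 vs 0.5.
y gives more utility per dollar, so spend all income on y: y* = I/p_y, x* = 0.
Numerically: x* = 0, y* = 6.3333.
Utility at the optimum: U(0, 6.3333) = 38.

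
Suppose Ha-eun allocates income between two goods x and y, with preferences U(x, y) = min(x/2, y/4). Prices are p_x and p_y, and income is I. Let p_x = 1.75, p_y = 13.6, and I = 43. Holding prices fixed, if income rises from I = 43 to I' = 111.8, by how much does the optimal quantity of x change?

Δx* = 2.3765

Demand: x*(p_x,p_y,I) = 2·I/(2·p_x + 4·p_y), y* = 4·I/(2·p_x + 4·p_y).
Here 2·1.75 + 4·13.6 = 57.9, giving x* = 1.4853.
At I' = 111.8: x* = 3.8618. Change: 3.8618 − 1.4853 = 2.3765.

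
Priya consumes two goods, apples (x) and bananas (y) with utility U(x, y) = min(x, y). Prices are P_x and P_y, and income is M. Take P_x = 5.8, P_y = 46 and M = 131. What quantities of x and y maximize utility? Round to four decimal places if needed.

With perfect complements, no substitution: consume in ratio x:y = 1:1.
Budget: P_x·x + P_y·x = M, so (P_x + P_y)·x = M.
Demand: x*(P_x,P_y,M) = M/(P_x + P_y), y* = M/(P_x + P_y).
Here 5.8 + 46 = 51.8, giving x* = 2.529 and y* = 2.529.

x* = 2.529, y* = 2.529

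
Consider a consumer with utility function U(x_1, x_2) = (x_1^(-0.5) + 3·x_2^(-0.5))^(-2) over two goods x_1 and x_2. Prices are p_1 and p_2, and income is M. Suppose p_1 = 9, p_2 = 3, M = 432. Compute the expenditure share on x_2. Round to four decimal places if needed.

share on x_2 = 0.5905

Substitute x_2 = (x_2/x_1)·x_1 into the budget: x_1* = M/(p_1 + p_2·(x_2/x_1)).
Numerically x_2/x_1 = 4.326749, so x_1* = 432/(9 + 3·4.326749) = 19.654 and x_2* = 4.326749·19.654 = 85.038.
Expenditure on x_2: 3·85.038 = 255.1139; share = 0.5905.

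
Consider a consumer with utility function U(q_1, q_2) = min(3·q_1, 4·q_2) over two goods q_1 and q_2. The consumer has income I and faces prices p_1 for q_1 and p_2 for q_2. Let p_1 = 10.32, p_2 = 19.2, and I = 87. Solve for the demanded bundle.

q_1* = 3.5194, q_2* = 2.6396

With perfect complements, no substitution: consume in ratio q_1:q_2 = 4:3.
Budget: p_1·q_1 + p_2·(3/4)·q_1 = I, so (4·p_1 + 3·p_2)·q_1 = 4·I.
Demand: q_1*(p_1,p_2,I) = 4·I/(4·p_1 + 3·p_2), q_2* = 3·I/(4·p_1 + 3·p_2).
Here 4·10.32 + 3·19.2 = 98.88, giving q_1* = 3.5194 and q_2* = 2.6396.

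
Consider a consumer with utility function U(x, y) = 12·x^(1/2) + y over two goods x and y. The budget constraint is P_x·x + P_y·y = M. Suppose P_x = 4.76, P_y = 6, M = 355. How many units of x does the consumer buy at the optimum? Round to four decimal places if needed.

x* = 57.1994

Utility is quasi-linear in y; the FOC for x is 6/√x = P_x/P_y.
Thus x* = (6·P_y/P_x)² — independent of M — with the rest of income spent on y.
Plugging in: x* = (6·6/4.76)² = 57.1994.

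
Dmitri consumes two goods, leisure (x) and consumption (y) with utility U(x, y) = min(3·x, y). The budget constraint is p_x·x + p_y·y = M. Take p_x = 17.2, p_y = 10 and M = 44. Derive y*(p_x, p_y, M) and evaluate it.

y* = 2.7966

Demand: x*(p_x,p_y,M) = M/(p_x + 3·p_y), y* = 3·M/(p_x + 3·p_y).
Here 17.2 + 3·10 = 47.2, giving y* = 2.7966.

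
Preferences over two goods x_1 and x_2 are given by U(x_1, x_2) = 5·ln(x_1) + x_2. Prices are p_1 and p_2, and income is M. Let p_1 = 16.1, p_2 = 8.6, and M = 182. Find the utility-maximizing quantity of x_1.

x_1* = 2.6708

MU_x_1 = 5/x_1, MU_x_2 = 1. Tangency: 5/x_1 = p_1/p_2.
So x_1*(p_1,p_2) = 5·p_2/p_1, independent of income; and x_2* = (M − 5·p_2)/p_2.
At the given prices: x_1* = 5·8.6/16.1 = 2.6708.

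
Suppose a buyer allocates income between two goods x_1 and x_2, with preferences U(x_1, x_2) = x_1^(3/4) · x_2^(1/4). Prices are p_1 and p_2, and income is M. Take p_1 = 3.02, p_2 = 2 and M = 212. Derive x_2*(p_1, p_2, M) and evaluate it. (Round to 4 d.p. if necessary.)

Tangency: MRS = 3·x_2/x_1 = p_1/p_2.
Rearranging, p_2·x_2 = (1/3)·p_1·x_1. Substituting into the budget gives p_1·x_1·(1 + (1/3)) = M.
Demand: x_1*(p_1,p_2,M) = 0.75·M/p_1 and x_2* = 0.25·M/p_2.
At p_1=3.02, p_2=2, M=212: x_2* = 0.25·212/2 = 26.5.

x_2* = 26.5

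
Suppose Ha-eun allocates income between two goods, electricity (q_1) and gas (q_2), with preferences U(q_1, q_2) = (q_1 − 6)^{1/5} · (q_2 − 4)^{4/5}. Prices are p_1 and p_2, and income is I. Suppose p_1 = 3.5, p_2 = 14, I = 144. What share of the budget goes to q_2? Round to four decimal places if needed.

Let q_1' = q_1−6, q_2' = q_2−4. MRS = (1/4)·q_2'/q_1' = p_1/p_2.
Substituting into the budget: q_1* = 6 + 0.2·(I − 6·p_1 − 4·p_2)/p_1, and q_2* = 4 + 0.8·(…)/p_2.
Discretionary income = 144 − 6·3.5 − 4·14 = 67; q_1* = 6 + 0.2·67/3.5 = 9.8286; q_2* = 4 + 0.8·67/14 = 7.8286.
Expenditure on q_2: 14·7.8286 = 109.6; share = 0.7611.

share on q_2 = 0.7611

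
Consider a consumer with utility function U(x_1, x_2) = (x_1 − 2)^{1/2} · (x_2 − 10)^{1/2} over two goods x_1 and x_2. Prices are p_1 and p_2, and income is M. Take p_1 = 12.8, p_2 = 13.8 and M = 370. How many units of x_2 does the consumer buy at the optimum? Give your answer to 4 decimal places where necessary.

x_2* = 17.4783

MRS = (x_2−10)/(x_1−2). Tangency with p_1/p_2 gives x_2−10 = (p_1/p_2)·(x_1−2).
After buying the subsistence bundle (2, 10), a share 0.5 of the remaining income goes to x_1: x_1* = 2 + 0.5·(M − 2p_1 − 10p_2)/p_1.
Discretionary income = 370 − 2·12.8 − 10·13.8 = 206.4; x_2* = 10 + 0.5·206.4/13.8 = 17.4783.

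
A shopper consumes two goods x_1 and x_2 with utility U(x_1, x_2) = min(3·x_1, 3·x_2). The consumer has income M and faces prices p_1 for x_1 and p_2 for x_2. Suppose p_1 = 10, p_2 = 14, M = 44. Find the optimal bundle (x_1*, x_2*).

x_1* = 1.8333, x_2* = 1.8333

With perfect complements, no substitution: consume in ratio x_1:x_2 = 3:3.
Budget: p_1·x_1 + p_2·x_1 = M, so (3·p_1 + 3·p_2)·x_1 = 3·M.
Demand: x_1*(p_1,p_2,M) = 3·M/(3·p_1 + 3·p_2), x_2* = 3·M/(3·p_1 + 3·p_2).
Here 3·10 + 3·14 = 72, giving x_1* = 1.8333 and x_2* = 1.8333.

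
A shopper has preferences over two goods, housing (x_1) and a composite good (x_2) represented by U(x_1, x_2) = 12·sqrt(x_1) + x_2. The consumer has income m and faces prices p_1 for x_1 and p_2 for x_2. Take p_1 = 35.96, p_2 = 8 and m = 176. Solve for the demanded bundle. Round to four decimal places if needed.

MU_x_1 = 6/√x_1, MU_x_2 = 1. Tangency: 6/√x_1 = p_1/p_2.
Thus x_1* = (6·p_2/p_1)² — independent of m — with the rest of income spent on x_2.
Plugging in: x_1* = (6·8/35.96)² = 1.7817, x_2* = 13.9911.

x_1* = 1.7817, x_2* = 13.9911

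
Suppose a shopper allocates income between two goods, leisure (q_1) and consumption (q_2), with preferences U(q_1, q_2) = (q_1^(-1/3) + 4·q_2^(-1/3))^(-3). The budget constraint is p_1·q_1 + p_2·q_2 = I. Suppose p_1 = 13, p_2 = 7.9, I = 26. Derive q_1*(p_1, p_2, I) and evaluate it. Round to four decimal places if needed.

From the CES first-order condition, (1/4)·(q_2/q_1)^(4/3) = p_1/p_2.
Solve for the ratio: q_2/q_1 = [4·p_1/p_2]^(0.75).
Substitute q_2 = (q_2/q_1)·q_1 into the budget: q_1* = I/(p_1 + p_2·(q_2/q_1)).
Numerically q_2/q_1 = 4.109436, so q_1* = 26/(13 + 7.9·4.109436) = 0.5719.

q_1* = 0.5719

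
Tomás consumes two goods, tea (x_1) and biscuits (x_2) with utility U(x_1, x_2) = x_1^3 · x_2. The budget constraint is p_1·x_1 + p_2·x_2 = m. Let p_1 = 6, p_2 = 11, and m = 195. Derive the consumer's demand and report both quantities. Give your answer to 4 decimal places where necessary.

At p_1=6, p_2=11, m=195: x_1* = 0.75·195/6 = 24.375, x_2* = 4.4318.

x_1* = 24.375, x_2* = 4.4318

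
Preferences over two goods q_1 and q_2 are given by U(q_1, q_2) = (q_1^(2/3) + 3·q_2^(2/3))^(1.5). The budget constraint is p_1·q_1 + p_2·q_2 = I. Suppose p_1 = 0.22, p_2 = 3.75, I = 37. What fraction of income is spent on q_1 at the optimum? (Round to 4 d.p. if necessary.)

MU_q_1 ∝ q_1^(-1/3), MU_q_2 ∝ 3·q_2^(-1/3), so MRS = (1/3)·(q_2/q_1)^(1/3) = p_1/p_2.
Solve for the ratio: q_2/q_1 = [3·p_1/p_2]^(3).
With the ratio pinned down, the budget gives q_1* = I/(p_1 + p_2·(q_2/q_1)) and q_2* = (q_2/q_1)·q_1*.
Numerically q_2/q_1 = 0.005452, so q_1* = 37/(0.22 + 3.75·0.005452) = 153.8819 and q_2* = 0.005452·153.8819 = 0.8389.
Expenditure on q_1: 0.22·153.8819 = 33.854; share = 0.915.

share on q_1 = 0.915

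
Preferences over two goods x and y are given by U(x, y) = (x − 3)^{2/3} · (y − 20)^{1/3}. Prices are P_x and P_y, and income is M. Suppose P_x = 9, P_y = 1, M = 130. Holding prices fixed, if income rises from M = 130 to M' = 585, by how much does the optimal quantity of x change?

After buying the subsistence bundle (3, 20), a share 2/3 of the remaining income goes to x: x* = 3 + 2/3·(M − 3P_x − 20P_y)/P_x.
Discretionary income = 130 − 3·9 − 20·1 = 83; x* = 3 + 2/3·83/9 = 9.1481.
At M' = 585: x* = 42.8519. Change: 42.8519 − 9.1481 = 33.7037.

Δx* = 33.7037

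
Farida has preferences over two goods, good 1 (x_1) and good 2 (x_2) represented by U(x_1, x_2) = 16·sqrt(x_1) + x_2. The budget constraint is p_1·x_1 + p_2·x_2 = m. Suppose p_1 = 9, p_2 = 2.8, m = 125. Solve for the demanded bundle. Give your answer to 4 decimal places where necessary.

x_1* = 6.1946, x_2* = 24.7317

Thus x_1* = (8·p_2/p_1)² — independent of m — with the rest of income spent on x_2.
Plugging in: x_1* = (8·2.8/9)² = 6.1946, x_2* = 24.7317.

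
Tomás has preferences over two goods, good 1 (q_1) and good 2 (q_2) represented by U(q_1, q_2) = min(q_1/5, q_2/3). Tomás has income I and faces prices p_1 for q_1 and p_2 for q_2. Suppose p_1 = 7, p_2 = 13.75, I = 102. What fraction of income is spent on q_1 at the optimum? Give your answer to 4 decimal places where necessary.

share on q_1 = 0.459

Leontief preferences: the optimum is at the kink where q_1/5 = q_2/3, i.e. q_2 = (3/5)·q_1.
Budget: p_1·q_1 + p_2·(3/5)·q_1 = I, so (5·p_1 + 3·p_2)·q_1 = 5·I.
Demand: q_1*(p_1,p_2,I) = 5·I/(5·p_1 + 3·p_2), q_2* = 3·I/(5·p_1 + 3·p_2).
Here 5·7 + 3·13.75 = 76.25, giving q_1* = 6.6885 and q_2* = 4.0131.
Expenditure on q_1: 7·6.6885 = 46.8197; share = 0.459.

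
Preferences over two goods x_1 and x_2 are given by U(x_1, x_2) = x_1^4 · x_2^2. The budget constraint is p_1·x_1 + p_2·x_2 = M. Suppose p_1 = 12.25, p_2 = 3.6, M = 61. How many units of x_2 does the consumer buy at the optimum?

x_2* = 5.6481

Tangency: MRS = 2·x_2/x_1 = p_1/p_2.
So 4·p_2·x_2 = 2·p_1·x_1; combined with the budget, a share 2/3 of income goes to x_1.
Demand: x_1*(p_1,p_2,M) = 2/3·M/p_1 and x_2* = 1/3·M/p_2.
At p_1=12.25, p_2=3.6, M=61: x_2* = 1/3·61/3.6 = 5.6481.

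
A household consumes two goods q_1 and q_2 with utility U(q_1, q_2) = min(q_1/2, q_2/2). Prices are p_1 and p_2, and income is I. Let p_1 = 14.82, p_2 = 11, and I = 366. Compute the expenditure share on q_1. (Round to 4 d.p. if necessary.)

share on q_1 = 0.574

Leontief preferences: the optimum is at the kink where q_1/2 = q_2/2, i.e. q_2 = q_1.
Budget: p_1·q_1 + p_2·q_1 = I, so (2·p_1 + 2·p_2)·q_1 = 2·I.
Demand: q_1*(p_1,p_2,I) = 2·I/(2·p_1 + 2·p_2), q_2* = 2·I/(2·p_1 + 2·p_2).
Here 2·14.82 + 2·11 = 51.64, giving q_1* = 14.1751 and q_2* = 14.1751.
Expenditure on q_1: 14.82·14.1751 = 210.0744; share = 0.574.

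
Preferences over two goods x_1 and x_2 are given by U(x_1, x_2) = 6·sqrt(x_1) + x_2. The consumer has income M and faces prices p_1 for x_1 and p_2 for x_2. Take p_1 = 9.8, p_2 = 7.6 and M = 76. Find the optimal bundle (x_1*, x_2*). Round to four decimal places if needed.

x_1* = 5.4127, x_2* = 3.0204

Solve: √x_1 = 3·p_2/p_1, so x_1*(p_1,p_2) = (3·p_2/p_1)², and x_2* = (M − p_1·x_1*)/p_2.
Plugging in: x_1* = (3·7.6/9.8)² = 5.4127, x_2* = 3.0204.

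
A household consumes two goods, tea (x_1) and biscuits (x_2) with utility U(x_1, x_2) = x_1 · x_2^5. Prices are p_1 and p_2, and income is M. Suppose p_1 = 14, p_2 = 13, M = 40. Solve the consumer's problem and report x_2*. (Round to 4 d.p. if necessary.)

x_2* = 2.5641

Tangency: MRS = (1/5)·x_2/x_1 = p_1/p_2.
So p_2·x_2 = 5·p_1·x_1; combined with the budget, a share 1/6 of income goes to x_1.
Demand: x_1*(p_1,p_2,M) = 1/6·M/p_1 and x_2* = 5/6·M/p_2.
At p_1=14, p_2=13, M=40: x_2* = 5/6·40/13 = 2.5641.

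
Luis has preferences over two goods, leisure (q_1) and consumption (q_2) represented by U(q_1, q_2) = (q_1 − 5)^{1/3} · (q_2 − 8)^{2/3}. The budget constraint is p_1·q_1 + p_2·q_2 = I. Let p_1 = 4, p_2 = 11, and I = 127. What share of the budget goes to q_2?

share on q_2 = 0.7927

This is Cobb-Douglas in (q_1−5, q_2−8): tangency gives 1/3·p_2·(q_2−8) = 2/3·p_1·(q_1−5).
After buying the subsistence bundle (5, 8), a share 1/3 of the remaining income goes to q_1: q_1* = 5 + 1/3·(I − 5p_1 − 8p_2)/p_1.
Discretionary income = 127 − 5·4 − 8·11 = 19; q_1* = 5 + 1/3·19/4 = 6.5833; q_2* = 8 + 2/3·19/11 = 9.1515.
Expenditure on q_2: 11·9.1515 = 100.6667; share = 0.7927.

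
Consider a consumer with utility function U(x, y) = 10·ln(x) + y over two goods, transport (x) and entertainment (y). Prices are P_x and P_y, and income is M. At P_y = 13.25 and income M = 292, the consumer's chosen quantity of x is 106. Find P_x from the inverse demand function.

Set MRS = P_x/P_y: (10/x)/1 = P_x/P_y.
So x*(P_x,P_y) = 10·P_y/P_x, independent of income; and y* = (M − 10·P_y)/P_y.
Set x* = 106 in the demand function and solve for P_x: P_x = 1.25.

P_x = 1.25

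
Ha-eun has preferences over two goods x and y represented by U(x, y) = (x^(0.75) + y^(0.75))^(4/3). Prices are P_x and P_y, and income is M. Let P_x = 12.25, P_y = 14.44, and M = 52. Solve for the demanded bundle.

x* = 2.6357, y* = 1.3651

From the CES first-order condition, (y/x)^(0.25) = P_x/P_y.
Hence y/x = (P_x/P_y)^(1/(0.25)), i.e. raised to the 4 power.
Substitute y = (y/x)·x into the budget: x* = M/(P_x + P_y·(y/x)).
Numerically y/x = 0.517935, so x* = 52/(12.25 + 14.44·0.517935) = 2.6357 and y* = 0.517935·2.6357 = 1.3651.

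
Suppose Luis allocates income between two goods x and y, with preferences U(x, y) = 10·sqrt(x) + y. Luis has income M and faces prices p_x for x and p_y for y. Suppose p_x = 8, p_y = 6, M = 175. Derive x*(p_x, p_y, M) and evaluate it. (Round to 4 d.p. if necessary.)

MU_x = 5/√x, MU_y = 1. Tangency: 5/√x = p_x/p_y.
Solve: √x = 5·p_y/p_x, so x*(p_x,p_y) = (5·p_y/p_x)², and y* = (M − p_x·x*)/p_y.
Plugging in: x* = (5·6/8)² = 14.0625.

x* = 14.0625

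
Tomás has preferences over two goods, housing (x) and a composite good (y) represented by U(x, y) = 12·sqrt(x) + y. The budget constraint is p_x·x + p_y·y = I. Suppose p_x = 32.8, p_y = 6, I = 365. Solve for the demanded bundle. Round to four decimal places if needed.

Set MRS = p_x/p_y: 6·x^(−1/2) = p_x/p_y.
Solve: √x = 6·p_y/p_x, so x*(p_x,p_y) = (6·p_y/p_x)², and y* = (I − p_x·x*)/p_y.
Plugging in: x* = (6·6/32.8)² = 1.2046, y* = 54.248.

x* = 1.2046, y* = 54.248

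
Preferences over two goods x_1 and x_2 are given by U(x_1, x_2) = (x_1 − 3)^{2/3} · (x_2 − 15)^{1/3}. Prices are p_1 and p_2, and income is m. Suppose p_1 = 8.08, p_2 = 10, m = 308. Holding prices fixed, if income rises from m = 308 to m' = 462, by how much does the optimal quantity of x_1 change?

MRS = 2·(x_2−15)/(x_1−3). Tangency with p_1/p_2 gives x_2−15 = (1/2)·(p_1/p_2)·(x_1−3).
Substituting into the budget: x_1* = 3 + 2/3·(m − 3·p_1 − 15·p_2)/p_1, and x_2* = 15 + 1/3·(…)/p_2.
Discretionary income = 308 − 3·8.08 − 15·10 = 133.76; x_1* = 3 + 2/3·133.76/8.08 = 14.0363.
At m' = 462: x_1* = 26.7426. Change: 26.7426 − 14.0363 = 12.7063.

Δx_1* = 12.7063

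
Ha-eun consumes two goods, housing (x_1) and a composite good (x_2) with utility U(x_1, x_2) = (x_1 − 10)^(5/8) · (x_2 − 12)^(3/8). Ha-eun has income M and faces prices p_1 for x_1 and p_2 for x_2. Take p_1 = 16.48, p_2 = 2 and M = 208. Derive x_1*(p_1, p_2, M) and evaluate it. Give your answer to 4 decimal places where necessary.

x_1* = 10.7282

This is Cobb-Douglas in (x_1−10, x_2−12): tangency gives 0.625·p_2·(x_2−12) = 0.375·p_1·(x_1−10).
Substituting into the budget: x_1* = 10 + 0.625·(M − 10·p_1 − 12·p_2)/p_1, and x_2* = 12 + 0.375·(…)/p_2.
Discretionary income = 208 − 10·16.48 − 12·2 = 19.2; x_1* = 10 + 0.625·19.2/16.48 = 10.7282.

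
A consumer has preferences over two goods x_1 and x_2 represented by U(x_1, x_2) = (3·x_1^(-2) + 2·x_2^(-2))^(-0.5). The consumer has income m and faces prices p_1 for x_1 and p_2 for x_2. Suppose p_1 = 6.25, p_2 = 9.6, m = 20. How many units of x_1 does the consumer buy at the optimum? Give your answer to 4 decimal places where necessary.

MU_x_1 ∝ 3·x_1^(-3), MU_x_2 ∝ 2·x_2^(-3), so MRS = (3/2)·(x_2/x_1)^(3) = p_1/p_2.
Solve for the ratio: x_2/x_1 = [(2/3)·p_1/p_2]^(1/3).
Substitute x_2 = (x_2/x_1)·x_1 into the budget: x_1* = m/(p_1 + p_2·(x_2/x_1)).
Numerically x_2/x_1 = 0.757134, so x_1* = 20/(6.25 + 9.6·0.757134) = 1.4795.

x_1* = 1.4795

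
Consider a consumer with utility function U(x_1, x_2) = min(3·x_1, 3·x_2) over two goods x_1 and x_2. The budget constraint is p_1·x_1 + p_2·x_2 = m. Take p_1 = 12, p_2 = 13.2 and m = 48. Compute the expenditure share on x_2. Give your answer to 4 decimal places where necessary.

Demand: x_1*(p_1,p_2,m) = 3·m/(3·p_1 + 3·p_2), x_2* = 3·m/(3·p_1 + 3·p_2).
Here 3·12 + 3·13.2 = 75.6, giving x_1* = 1.9048 and x_2* = 1.9048.
Expenditure on x_2: 13.2·1.9048 = 25.1429; share = 0.5238.

share on x_2 = 0.5238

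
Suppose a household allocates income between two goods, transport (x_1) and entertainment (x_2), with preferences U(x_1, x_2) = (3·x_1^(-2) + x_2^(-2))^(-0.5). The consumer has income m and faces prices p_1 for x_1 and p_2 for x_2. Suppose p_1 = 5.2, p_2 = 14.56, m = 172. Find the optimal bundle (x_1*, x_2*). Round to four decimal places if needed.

x_1* = 13.913, x_2* = 6.8443

Numerically x_2/x_1 = 0.491934, so x_1* = 172/(5.2 + 14.56·0.491934) = 13.913 and x_2* = 0.491934·13.913 = 6.8443.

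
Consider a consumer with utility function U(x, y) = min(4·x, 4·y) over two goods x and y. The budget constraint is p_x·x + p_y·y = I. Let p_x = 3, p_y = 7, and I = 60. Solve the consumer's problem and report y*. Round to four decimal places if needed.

y* = 6

With perfect complements, no substitution: consume in ratio x:y = 4:4.
Budget: p_x·x + p_y·x = I, so (4·p_x + 4·p_y)·x = 4·I.
Demand: x*(p_x,p_y,I) = 4·I/(4·p_x + 4·p_y), y* = 4·I/(4·p_x + 4·p_y).
Here 4·3 + 4·7 = 40, giving y* = 6.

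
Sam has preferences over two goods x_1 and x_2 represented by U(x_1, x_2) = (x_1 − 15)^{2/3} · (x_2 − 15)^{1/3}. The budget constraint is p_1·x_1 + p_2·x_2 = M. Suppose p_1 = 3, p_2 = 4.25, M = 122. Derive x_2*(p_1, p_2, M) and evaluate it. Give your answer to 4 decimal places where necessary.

This is Cobb-Douglas in (x_1−15, x_2−15): tangency gives 2/3·p_2·(x_2−15) = 1/3·p_1·(x_1−15).
Substituting into the budget: x_1* = 15 + 2/3·(M − 15·p_1 − 15·p_2)/p_1, and x_2* = 15 + 1/3·(…)/p_2.
Discretionary income = 122 − 15·3 − 15·4.25 = 13.25; x_2* = 15 + 1/3·13.25/4.25 = 16.0392.

x_2* = 16.0392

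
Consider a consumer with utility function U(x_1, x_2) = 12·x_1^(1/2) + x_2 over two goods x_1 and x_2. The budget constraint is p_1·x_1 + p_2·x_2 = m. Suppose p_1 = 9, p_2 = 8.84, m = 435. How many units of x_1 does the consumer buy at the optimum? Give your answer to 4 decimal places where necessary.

Set MRS = p_1/p_2: 6·x_1^(−1/2) = p_1/p_2.
Thus x_1* = (6·p_2/p_1)² — independent of m — with the rest of income spent on x_2.
Plugging in: x_1* = (6·8.84/9)² = 34.7314.

x_1* = 34.7314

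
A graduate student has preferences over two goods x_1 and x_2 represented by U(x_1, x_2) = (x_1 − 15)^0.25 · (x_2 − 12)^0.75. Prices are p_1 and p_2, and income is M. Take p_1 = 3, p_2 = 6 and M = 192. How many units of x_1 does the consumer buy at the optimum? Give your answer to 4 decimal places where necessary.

This is Cobb-Douglas in (x_1−15, x_2−12): tangency gives 0.25·p_2·(x_2−12) = 0.75·p_1·(x_1−15).
After buying the subsistence bundle (15, 12), a share 0.25 of the remaining income goes to x_1: x_1* = 15 + 0.25·(M − 15p_1 − 12p_2)/p_1.
Discretionary income = 192 − 15·3 − 12·6 = 75; x_1* = 15 + 0.25·75/3 = 21.25.

x_1* = 21.25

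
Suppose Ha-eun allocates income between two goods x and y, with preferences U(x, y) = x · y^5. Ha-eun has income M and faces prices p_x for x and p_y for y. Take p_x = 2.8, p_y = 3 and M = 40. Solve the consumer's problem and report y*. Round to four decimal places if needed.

y* = 11.1111

Demand: x*(p_x,p_y,M) = 1/6·M/p_x and y* = 5/6·M/p_y.
At p_x=2.8, p_y=3, M=40: y* = 5/6·40/3 = 11.1111.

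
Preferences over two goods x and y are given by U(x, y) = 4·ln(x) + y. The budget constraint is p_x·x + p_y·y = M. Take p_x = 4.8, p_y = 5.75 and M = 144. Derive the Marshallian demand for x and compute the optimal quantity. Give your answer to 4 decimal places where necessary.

So x*(p_x,p_y) = 4·p_y/p_x, independent of income; and y* = (M − 4·p_y)/p_y.
At the given prices: x* = 4·5.75/4.8 = 4.7917.

x* = 4.7917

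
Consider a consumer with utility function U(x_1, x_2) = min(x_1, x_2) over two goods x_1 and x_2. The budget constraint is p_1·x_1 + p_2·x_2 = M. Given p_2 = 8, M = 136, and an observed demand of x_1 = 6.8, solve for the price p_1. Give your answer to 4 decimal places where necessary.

p_1 = 12

With perfect complements, no substitution: consume in ratio x_1:x_2 = 1:1.
Budget: p_1·x_1 + p_2·x_1 = M, so (p_1 + p_2)·x_1 = M.
Demand: x_1*(p_1,p_2,M) = M/(p_1 + p_2), x_2* = M/(p_1 + p_2).
Set x_1* = 6.8 in the demand function and solve for p_1: p_1 = 12.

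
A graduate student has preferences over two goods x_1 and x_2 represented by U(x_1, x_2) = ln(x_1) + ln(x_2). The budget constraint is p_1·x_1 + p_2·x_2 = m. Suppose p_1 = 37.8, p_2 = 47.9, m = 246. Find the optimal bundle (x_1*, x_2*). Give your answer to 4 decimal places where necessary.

At p_1=37.8, p_2=47.9, m=246: x_1* = 0.5·246/37.8 = 3.254, x_2* = 2.5678.

x_1* = 3.254, x_2* = 2.5678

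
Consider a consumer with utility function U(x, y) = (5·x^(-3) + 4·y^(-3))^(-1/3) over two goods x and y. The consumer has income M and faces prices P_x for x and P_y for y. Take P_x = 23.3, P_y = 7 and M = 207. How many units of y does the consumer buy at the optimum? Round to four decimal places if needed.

MU_x ∝ 5·x^(-4), MU_y ∝ 4·y^(-4), so MRS = (5/4)·(y/x)^(4) = P_x/P_y.
Hence y/x = ((4/5)·P_x/P_y)^(1/(4)), i.e. raised to the 0.25 power.
With the ratio pinned down, the budget gives x* = M/(P_x + P_y·(y/x)) and y* = (y/x)·x*.
Numerically y/x = 1.27743, so x* = 207/(23.3 + 7·1.27743) = 6.4202 and y* = 1.27743·6.4202 = 8.2013.

y* = 8.2013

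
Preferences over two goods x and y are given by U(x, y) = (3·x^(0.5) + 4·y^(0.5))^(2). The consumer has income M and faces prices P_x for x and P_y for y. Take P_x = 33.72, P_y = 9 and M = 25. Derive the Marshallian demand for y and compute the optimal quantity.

y* = 2.4152

MRS = MU_x/MU_y = (3/4)·(y/x)^(0.5). Set equal to P_x/P_y.
Solve for the ratio: y/x = [(4/3)·P_x/P_y]^(2).
With the ratio pinned down, the budget gives x* = M/(P_x + P_y·(y/x)) and y* = (y/x)·x*.
Numerically y/x = 24.955575, so x* = 25/(33.72 + 9·24.955575) = 0.0968 and y* = 24.955575·0.0968 = 2.4152.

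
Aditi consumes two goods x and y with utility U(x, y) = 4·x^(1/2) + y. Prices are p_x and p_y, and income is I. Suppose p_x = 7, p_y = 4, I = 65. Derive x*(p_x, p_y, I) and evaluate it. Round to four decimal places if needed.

x* = 1.3061

Set MRS = p_x/p_y: 2·x^(−1/2) = p_x/p_y.
Solve: √x = 2·p_y/p_x, so x*(p_x,p_y) = (2·p_y/p_x)², and y* = (I − p_x·x*)/p_y.
Plugging in: x* = (2·4/7)² = 1.3061.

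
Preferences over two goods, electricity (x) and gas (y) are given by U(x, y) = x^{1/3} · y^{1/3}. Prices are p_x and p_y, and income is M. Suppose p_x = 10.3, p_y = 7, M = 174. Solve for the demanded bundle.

Tangency: MRS = y/x = p_x/p_y.
So 1/3·p_y·y = 1/3·p_x·x; combined with the budget, a share 0.5 of income goes to x.
Demand: x*(p_x,p_y,M) = 0.5·M/p_x and y* = 0.5·M/p_y.
At p_x=10.3, p_y=7, M=174: x* = 0.5·174/10.3 = 8.4466, y* = 12.4286.

x* = 8.4466, y* = 12.4286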